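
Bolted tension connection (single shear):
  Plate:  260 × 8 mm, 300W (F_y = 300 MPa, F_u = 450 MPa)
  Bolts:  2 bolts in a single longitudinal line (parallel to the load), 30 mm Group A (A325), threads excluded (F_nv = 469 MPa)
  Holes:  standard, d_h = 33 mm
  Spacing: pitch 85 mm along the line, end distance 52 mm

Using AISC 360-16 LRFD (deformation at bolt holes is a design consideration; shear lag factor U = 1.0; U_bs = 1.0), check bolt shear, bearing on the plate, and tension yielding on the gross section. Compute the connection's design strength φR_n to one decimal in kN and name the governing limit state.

Bolt shear: A_b = π(30)²/4 = 706.86 mm². φR_n = 0.75 × 469 × 706.86 × 2 × 1 = 497.3 kN.
Bearing (8 mm plate, F_u = 450 MPa): end bolts L_c = 52 − 33/2 = 35.5, R_n = min(1.2×35.5×8×450, 2.4×30×8×450) = 153.36 kN/bolt; interior L_c = 85 − 33 = 52, R_n = 224.64 kN/bolt. φR_n = 0.75 × (1×153.36 + 1×224.64) = 283.5 kN.
Tension yield (gross): A_g = 260×8 = 2080 mm². φR_n = 0.90 × 300 × 2080 = 561.6 kN.
Governing: min(497.3, 283.5, 561.6) = 283.5 kN → bearing.

283.5 kN (bearing governs)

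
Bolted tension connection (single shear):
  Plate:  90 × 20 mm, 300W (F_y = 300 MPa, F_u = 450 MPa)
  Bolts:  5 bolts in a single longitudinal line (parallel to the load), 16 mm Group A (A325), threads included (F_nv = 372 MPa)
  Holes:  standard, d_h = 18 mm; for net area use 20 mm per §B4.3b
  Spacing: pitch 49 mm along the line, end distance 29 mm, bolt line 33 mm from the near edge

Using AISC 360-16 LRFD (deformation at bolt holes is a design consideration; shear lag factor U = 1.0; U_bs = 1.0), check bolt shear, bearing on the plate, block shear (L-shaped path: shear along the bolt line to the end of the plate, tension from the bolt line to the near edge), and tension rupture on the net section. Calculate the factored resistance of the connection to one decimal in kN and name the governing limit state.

280.5 kN (bolt shear governs)

Bolt shear: A_b = π(16)²/4 = 201.06 mm². φR_n = 0.75 × 372 × 201.06 × 5 × 1 = 280.5 kN.
Bearing (20 mm plate, F_u = 450 MPa): end bolts L_c = 29 − 18/2 = 20, R_n = min(1.2×20×20×450, 2.4×16×20×450) = 216 kN/bolt; interior L_c = 49 − 18 = 31, R_n = 334.8 kN/bolt. φR_n = 0.75 × (1×216 + 4×334.8) = 1166.4 kN.
Block shear: shear path 1×[29+4×49] = 1×225 mm, A_gv = 4500, A_nv = 1×(225 − 4.5×20)×20 = 2700 mm²; tension to near edge: (33 − 0.5×20)×20 = 460 mm². R_n = min(0.6×450×2700, 0.6×300×4500) + 1.0×450×460 = min(729, 810) + 207 = 936 kN. φR_n = 0.75 × 936 = 702.0 kN.
Tension rupture (net): A_n = (90 − 1×20)×20 = 1400 mm² (U = 1.0, A_e = A_n). φR_n = 0.75 × 450 × 1400 = 472.5 kN.
Governing: min(280.5, 1166.4, 702.0, 472.5) = 280.5 kN → bolt shear.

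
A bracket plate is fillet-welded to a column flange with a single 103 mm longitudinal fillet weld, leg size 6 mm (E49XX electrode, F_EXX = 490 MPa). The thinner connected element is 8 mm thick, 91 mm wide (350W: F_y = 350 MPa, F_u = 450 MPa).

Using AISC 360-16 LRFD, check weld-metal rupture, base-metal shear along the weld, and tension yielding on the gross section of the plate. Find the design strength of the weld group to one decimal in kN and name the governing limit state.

Weld metal: throat = 0.707×6 = 4.242 mm, L = 103 mm. φR_n = 0.75 × 0.6 × 490 × 4.242 × 103 = 96.3 kN.
Base metal shear (8 mm plate): yield φR_n = 1.0×0.6×350×8×103 = 173.0 kN; rupture φR_n = 0.75×0.6×450×8×103 = 166.9 kN; take 166.9 kN (rupture).
Tension yield (gross): A_g = 91×8 = 728 mm². φR_n = 0.90 × 350 × 728 = 229.3 kN.
Governing: min(96.3, 166.9, 229.3) = 96.3 kN → weld metal.

96.3 kN (weld metal governs)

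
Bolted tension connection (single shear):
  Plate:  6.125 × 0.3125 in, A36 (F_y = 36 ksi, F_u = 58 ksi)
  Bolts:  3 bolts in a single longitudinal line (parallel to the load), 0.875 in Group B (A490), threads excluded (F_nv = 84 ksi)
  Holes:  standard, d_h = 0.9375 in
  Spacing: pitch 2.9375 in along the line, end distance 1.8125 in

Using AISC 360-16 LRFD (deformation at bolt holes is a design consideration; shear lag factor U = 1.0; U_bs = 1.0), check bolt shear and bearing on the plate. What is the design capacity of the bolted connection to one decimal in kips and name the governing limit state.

Bolt shear: A_b = π(0.875)²/4 = 0.60132 in². φR_n = 0.75 × 84 × 0.60132 × 3 × 1 = 113.6 kips.
Bearing (0.3125 in plate, F_u = 58 ksi): end bolts L_c = 1.8125 − 0.9375/2 = 1.34375, R_n = min(1.2×1.34375×0.3125×58, 2.4×0.875×0.3125×58) = 29.227 kips/bolt; interior L_c = 2.9375 − 0.9375 = 2, R_n = 38.063 kips/bolt. φR_n = 0.75 × (1×29.227 + 2×38.063) = 79.0 kips.
Governing: min(113.6, 79.0) = 79.0 kips → bearing.

79.0 kips (bearing governs)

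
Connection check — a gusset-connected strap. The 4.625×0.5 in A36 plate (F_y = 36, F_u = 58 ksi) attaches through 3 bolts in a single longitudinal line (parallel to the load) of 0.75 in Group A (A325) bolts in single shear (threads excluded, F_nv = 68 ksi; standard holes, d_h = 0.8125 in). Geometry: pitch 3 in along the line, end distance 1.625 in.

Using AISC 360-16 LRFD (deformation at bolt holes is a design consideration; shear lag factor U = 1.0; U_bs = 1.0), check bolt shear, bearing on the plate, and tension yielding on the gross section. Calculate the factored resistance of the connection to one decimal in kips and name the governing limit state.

Bolt shear: A_b = π(0.75)²/4 = 0.44179 in². φR_n = 0.75 × 68 × 0.44179 × 3 × 1 = 67.6 kips.
Bearing (0.5 in plate, F_u = 58 ksi): end bolts L_c = 1.625 − 0.8125/2 = 1.21875, R_n = min(1.2×1.21875×0.5×58, 2.4×0.75×0.5×58) = 42.413 kips/bolt; interior L_c = 3 − 0.8125 = 2.1875, R_n = 52.2 kips/bolt. φR_n = 0.75 × (1×42.413 + 2×52.2) = 110.1 kips.
Tension yield (gross): A_g = 4.625×0.5 = 2.3125 in². φR_n = 0.90 × 36 × 2.3125 = 74.9 kips.
Governing: min(67.6, 110.1, 74.9) = 67.6 kips → bolt shear.

67.6 kips (bolt shear governs)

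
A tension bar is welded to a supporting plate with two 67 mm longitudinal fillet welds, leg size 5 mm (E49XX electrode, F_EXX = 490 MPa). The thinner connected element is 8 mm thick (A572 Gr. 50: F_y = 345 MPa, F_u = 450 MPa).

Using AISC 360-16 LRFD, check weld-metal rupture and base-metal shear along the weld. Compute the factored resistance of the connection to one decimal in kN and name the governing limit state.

Weld metal: throat = 0.707×5 = 3.535 mm, L = 2×67 = 134 mm. φR_n = 0.75 × 0.6 × 490 × 3.535 × 134 = 104.4 kN.
Base metal shear (8 mm plate): yield φR_n = 1.0×0.6×345×8×134 = 221.9 kN; rupture φR_n = 0.75×0.6×450×8×134 = 217.1 kN; take 217.1 kN (rupture).
Governing: min(104.4, 217.1) = 104.4 kN → weld metal.

104.4 kN (weld metal governs)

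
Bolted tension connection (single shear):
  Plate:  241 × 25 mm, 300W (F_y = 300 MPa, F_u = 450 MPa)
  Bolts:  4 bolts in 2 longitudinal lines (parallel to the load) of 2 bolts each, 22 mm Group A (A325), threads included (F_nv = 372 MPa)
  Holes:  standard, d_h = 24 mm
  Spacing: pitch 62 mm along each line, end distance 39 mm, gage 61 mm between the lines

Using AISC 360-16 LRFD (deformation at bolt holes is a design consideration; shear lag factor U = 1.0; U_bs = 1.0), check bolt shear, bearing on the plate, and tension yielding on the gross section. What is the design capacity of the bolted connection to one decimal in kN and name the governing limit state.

424.2 kN (bolt shear governs)

Bolt shear: A_b = π(22)²/4 = 380.13 mm². φR_n = 0.75 × 372 × 380.13 × 4 × 1 = 424.2 kN.
Bearing (25 mm plate, F_u = 450 MPa): end bolts L_c = 39 − 24/2 = 27, R_n = min(1.2×27×25×450, 2.4×22×25×450) = 364.5 kN/bolt; interior L_c = 62 − 24 = 38, R_n = 513 kN/bolt. φR_n = 0.75 × (2×364.5 + 2×513) = 1316.3 kN.
Tension yield (gross): A_g = 241×25 = 6025 mm². φR_n = 0.90 × 300 × 6025 = 1626.8 kN.
Governing: min(424.2, 1316.3, 1626.8) = 424.2 kN → bolt shear.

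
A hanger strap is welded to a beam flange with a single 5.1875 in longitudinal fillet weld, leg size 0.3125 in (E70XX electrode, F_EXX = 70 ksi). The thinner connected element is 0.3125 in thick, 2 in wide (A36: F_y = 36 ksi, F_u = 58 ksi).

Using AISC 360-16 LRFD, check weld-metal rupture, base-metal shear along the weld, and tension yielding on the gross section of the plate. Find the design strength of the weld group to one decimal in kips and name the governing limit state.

20.3 kips (gross-section yield governs)

Weld metal: throat = 0.707×0.3125 = 0.22094 in, L = 5.1875 in. φR_n = 0.75 × 0.6 × 70 × 0.22094 × 5.1875 = 36.1 kips.
Base metal shear (0.3125 in plate): yield φR_n = 1.0×0.6×36×0.3125×5.1875 = 35.0 kips; rupture φR_n = 0.75×0.6×58×0.3125×5.1875 = 42.3 kips; take 35.0 kips (yield).
Tension yield (gross): A_g = 2×0.3125 = 0.625 in². φR_n = 0.90 × 36 × 0.625 = 20.3 kips.
Governing: min(36.1, 35.0, 20.3) = 20.3 kips → gross-section yield.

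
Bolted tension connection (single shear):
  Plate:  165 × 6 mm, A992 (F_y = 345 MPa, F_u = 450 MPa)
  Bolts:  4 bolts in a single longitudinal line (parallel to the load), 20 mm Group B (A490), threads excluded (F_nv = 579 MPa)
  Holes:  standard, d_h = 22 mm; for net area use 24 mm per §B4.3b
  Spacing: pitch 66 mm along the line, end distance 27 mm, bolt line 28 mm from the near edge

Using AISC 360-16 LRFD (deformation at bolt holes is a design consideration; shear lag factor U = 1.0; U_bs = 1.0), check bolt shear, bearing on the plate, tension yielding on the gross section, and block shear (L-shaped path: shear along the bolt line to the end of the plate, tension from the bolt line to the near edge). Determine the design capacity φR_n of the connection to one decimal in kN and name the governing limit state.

203.7 kN (block shear governs)

Bolt shear: A_b = π(20)²/4 = 314.16 mm². φR_n = 0.75 × 579 × 314.16 × 4 × 1 = 545.7 kN.
Bearing (6 mm plate, F_u = 450 MPa): end bolts L_c = 27 − 22/2 = 16, R_n = min(1.2×16×6×450, 2.4×20×6×450) = 51.84 kN/bolt; interior L_c = 66 − 22 = 44, R_n = 129.6 kN/bolt. φR_n = 0.75 × (1×51.84 + 3×129.6) = 330.5 kN.
Tension yield (gross): A_g = 165×6 = 990 mm². φR_n = 0.90 × 345 × 990 = 307.4 kN.
Block shear: shear path 1×[27+3×66] = 1×225 mm, A_gv = 1350, A_nv = 1×(225 − 3.5×24)×6 = 846 mm²; tension to near edge: (28 − 0.5×24)×6 = 96 mm². R_n = min(0.6×450×846, 0.6×345×1350) + 1.0×450×96 = min(228.42, 279.45) + 43.2 = 271.62 kN. φR_n = 0.75 × 271.62 = 203.7 kN.
Governing: min(545.7, 330.5, 307.4, 203.7) = 203.7 kN → block shear.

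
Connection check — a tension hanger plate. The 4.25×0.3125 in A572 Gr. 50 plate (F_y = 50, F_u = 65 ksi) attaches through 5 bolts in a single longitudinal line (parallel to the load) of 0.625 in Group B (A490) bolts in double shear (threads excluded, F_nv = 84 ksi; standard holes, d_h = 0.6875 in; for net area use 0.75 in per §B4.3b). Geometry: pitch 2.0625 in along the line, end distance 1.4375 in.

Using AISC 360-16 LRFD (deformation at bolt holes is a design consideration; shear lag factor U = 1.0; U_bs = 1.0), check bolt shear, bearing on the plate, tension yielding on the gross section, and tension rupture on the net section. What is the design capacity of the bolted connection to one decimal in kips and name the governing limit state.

53.3 kips (net-section rupture governs)

Bolt shear: A_b = π(0.625)²/4 = 0.3068 in². φR_n = 0.75 × 84 × 0.3068 × 5 × 2 = 193.3 kips.
Bearing (0.3125 in plate, F_u = 65 ksi): end bolts L_c = 1.4375 − 0.6875/2 = 1.09375, R_n = min(1.2×1.09375×0.3125×65, 2.4×0.625×0.3125×65) = 26.66 kips/bolt; interior L_c = 2.0625 − 0.6875 = 1.375, R_n = 30.469 kips/bolt. φR_n = 0.75 × (1×26.66 + 4×30.469) = 111.4 kips.
Tension yield (gross): A_g = 4.25×0.3125 = 1.3281 in². φR_n = 0.90 × 50 × 1.3281 = 59.8 kips.
Tension rupture (net): A_n = (4.25 − 1×0.75)×0.3125 = 1.0938 in² (U = 1.0, A_e = A_n). φR_n = 0.75 × 65 × 1.0938 = 53.3 kips.
Governing: min(193.3, 111.4, 59.8, 53.3) = 53.3 kips → net-section rupture.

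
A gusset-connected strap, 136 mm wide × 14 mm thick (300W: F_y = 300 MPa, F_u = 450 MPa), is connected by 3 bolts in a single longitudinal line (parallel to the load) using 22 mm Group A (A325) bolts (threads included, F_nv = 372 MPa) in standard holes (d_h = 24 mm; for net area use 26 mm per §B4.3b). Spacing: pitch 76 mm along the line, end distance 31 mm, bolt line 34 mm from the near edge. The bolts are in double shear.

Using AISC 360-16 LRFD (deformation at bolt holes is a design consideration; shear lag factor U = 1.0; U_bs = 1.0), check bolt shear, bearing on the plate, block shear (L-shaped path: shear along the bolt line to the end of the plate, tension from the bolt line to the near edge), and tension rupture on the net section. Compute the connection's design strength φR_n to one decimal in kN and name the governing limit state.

Bolt shear: A_b = π(22)²/4 = 380.13 mm². φR_n = 0.75 × 372 × 380.13 × 3 × 2 = 636.3 kN.
Bearing (14 mm plate, F_u = 450 MPa): end bolts L_c = 31 − 24/2 = 19, R_n = min(1.2×19×14×450, 2.4×22×14×450) = 143.64 kN/bolt; interior L_c = 76 − 24 = 52, R_n = 332.64 kN/bolt. φR_n = 0.75 × (1×143.64 + 2×332.64) = 606.7 kN.
Block shear: shear path 1×[31+2×76] = 1×183 mm, A_gv = 2562, A_nv = 1×(183 − 2.5×26)×14 = 1652 mm²; tension to near edge: (34 − 0.5×26)×14 = 294 mm². R_n = min(0.6×450×1652, 0.6×300×2562) + 1.0×450×294 = min(446.04, 461.16) + 132.3 = 578.34 kN. φR_n = 0.75 × 578.34 = 433.8 kN.
Tension rupture (net): A_n = (136 − 1×26)×14 = 1540 mm² (U = 1.0, A_e = A_n). φR_n = 0.75 × 450 × 1540 = 519.8 kN.
Governing: min(636.3, 606.7, 433.8, 519.8) = 433.8 kN → block shear.

433.8 kN (block shear governs)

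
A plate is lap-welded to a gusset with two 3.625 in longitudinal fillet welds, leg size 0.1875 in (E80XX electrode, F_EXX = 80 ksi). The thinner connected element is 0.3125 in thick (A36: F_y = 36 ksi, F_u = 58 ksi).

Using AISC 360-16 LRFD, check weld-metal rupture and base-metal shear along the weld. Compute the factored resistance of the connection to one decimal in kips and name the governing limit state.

Weld metal: throat = 0.707×0.1875 = 0.13256 in, L = 2×3.625 = 7.25 in. φR_n = 0.75 × 0.6 × 80 × 0.13256 × 7.25 = 34.6 kips.
Base metal shear (0.3125 in plate): yield φR_n = 1.0×0.6×36×0.3125×7.25 = 48.9 kips; rupture φR_n = 0.75×0.6×58×0.3125×7.25 = 59.1 kips; take 48.9 kips (yield).
Governing: min(34.6, 48.9) = 34.6 kips → weld metal.

34.6 kips (weld metal governs)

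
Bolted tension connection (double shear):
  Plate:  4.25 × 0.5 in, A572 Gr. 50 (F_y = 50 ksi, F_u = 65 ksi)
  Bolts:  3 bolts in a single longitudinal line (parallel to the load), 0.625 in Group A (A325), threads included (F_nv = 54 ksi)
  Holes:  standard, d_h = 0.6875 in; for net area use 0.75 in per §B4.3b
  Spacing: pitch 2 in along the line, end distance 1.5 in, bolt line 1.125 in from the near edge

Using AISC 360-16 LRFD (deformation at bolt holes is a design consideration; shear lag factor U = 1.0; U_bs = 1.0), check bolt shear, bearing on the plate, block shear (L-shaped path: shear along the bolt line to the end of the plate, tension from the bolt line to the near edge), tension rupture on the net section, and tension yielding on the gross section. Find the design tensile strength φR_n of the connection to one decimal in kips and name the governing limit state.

71.3 kips (block shear governs)

Bolt shear: A_b = π(0.625)²/4 = 0.3068 in². φR_n = 0.75 × 54 × 0.3068 × 3 × 2 = 74.6 kips.
Bearing (0.5 in plate, F_u = 65 ksi): end bolts L_c = 1.5 − 0.6875/2 = 1.15625, R_n = min(1.2×1.15625×0.5×65, 2.4×0.625×0.5×65) = 45.094 kips/bolt; interior L_c = 2 − 0.6875 = 1.3125, R_n = 48.75 kips/bolt. φR_n = 0.75 × (1×45.094 + 2×48.75) = 106.9 kips.
Block shear: shear path 1×[1.5+2×2] = 1×5.5 in, A_gv = 2.75, A_nv = 1×(5.5 − 2.5×0.75)×0.5 = 1.8125 in²; tension to near edge: (1.125 − 0.5×0.75)×0.5 = 0.375 in². R_n = min(0.6×65×1.8125, 0.6×50×2.75) + 1.0×65×0.375 = min(70.688, 82.5) + 24.375 = 95.063 kips. φR_n = 0.75 × 95.063 = 71.3 kips.
Tension rupture (net): A_n = (4.25 − 1×0.75)×0.5 = 1.75 in² (U = 1.0, A_e = A_n). φR_n = 0.75 × 65 × 1.75 = 85.3 kips.
Tension yield (gross): A_g = 4.25×0.5 = 2.125 in². φR_n = 0.90 × 50 × 2.125 = 95.6 kips.
Governing: min(74.6, 106.9, 71.3, 85.3, 95.6) = 71.3 kips → block shear.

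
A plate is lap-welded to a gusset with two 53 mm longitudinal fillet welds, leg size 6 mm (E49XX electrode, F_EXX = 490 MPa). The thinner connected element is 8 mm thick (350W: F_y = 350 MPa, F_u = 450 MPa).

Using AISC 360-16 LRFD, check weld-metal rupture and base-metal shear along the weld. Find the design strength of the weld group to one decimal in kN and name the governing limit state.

Weld metal: throat = 0.707×6 = 4.242 mm, L = 2×53 = 106 mm. φR_n = 0.75 × 0.6 × 490 × 4.242 × 106 = 99.1 kN.
Base metal shear (8 mm plate): yield φR_n = 1.0×0.6×350×8×106 = 178.1 kN; rupture φR_n = 0.75×0.6×450×8×106 = 171.7 kN; take 171.7 kN (rupture).
Governing: min(99.1, 171.7) = 99.1 kN → weld metal.

99.1 kN (weld metal governs)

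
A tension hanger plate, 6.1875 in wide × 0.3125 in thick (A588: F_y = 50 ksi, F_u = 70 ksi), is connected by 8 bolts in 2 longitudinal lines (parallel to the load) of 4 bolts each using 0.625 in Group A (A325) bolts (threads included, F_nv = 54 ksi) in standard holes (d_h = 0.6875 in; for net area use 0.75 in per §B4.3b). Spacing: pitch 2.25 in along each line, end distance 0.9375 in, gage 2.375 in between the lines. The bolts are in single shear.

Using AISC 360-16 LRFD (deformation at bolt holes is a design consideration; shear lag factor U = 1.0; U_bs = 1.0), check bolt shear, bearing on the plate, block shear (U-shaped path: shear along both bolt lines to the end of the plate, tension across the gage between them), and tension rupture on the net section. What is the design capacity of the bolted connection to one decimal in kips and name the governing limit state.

76.9 kips (net-section rupture governs)

Bolt shear: A_b = π(0.625)²/4 = 0.3068 in². φR_n = 0.75 × 54 × 0.3068 × 8 × 1 = 99.4 kips.
Bearing (0.3125 in plate, F_u = 70 ksi): end bolts L_c = 0.9375 − 0.6875/2 = 0.59375, R_n = min(1.2×0.59375×0.3125×70, 2.4×0.625×0.3125×70) = 15.586 kips/bolt; interior L_c = 2.25 − 0.6875 = 1.5625, R_n = 32.813 kips/bolt. φR_n = 0.75 × (2×15.586 + 6×32.813) = 171.0 kips.
Block shear: shear path 2×[0.9375+3×2.25] = 2×7.6875 in, A_gv = 4.8047, A_nv = 2×(7.6875 − 3.5×0.75)×0.3125 = 3.1641 in²; tension across gage: (2.375 − 1×0.75)×0.3125 = 0.50781 in². R_n = min(0.6×70×3.1641, 0.6×50×4.8047) + 1.0×70×0.50781 = min(132.89, 144.14) + 35.547 = 168.44 kips. φR_n = 0.75 × 168.44 = 126.3 kips.
Tension rupture (net): A_n = (6.1875 − 2×0.75)×0.3125 = 1.4648 in² (U = 1.0, A_e = A_n). φR_n = 0.75 × 70 × 1.4648 = 76.9 kips.
Governing: min(99.4, 171.0, 126.3, 76.9) = 76.9 kips → net-section rupture.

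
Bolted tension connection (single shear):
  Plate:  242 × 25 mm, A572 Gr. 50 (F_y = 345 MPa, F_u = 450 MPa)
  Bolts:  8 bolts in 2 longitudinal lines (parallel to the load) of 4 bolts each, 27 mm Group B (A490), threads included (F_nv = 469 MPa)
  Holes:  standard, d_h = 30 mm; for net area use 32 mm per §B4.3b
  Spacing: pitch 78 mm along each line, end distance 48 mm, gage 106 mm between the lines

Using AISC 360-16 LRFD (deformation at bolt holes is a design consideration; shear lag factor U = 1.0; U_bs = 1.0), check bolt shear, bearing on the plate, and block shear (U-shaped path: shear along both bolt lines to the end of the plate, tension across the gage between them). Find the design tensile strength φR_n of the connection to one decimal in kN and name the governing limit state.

Bolt shear: A_b = π(27)²/4 = 572.56 mm². φR_n = 0.75 × 469 × 572.56 × 8 × 1 = 1611.2 kN.
Bearing (25 mm plate, F_u = 450 MPa): end bolts L_c = 48 − 30/2 = 33, R_n = min(1.2×33×25×450, 2.4×27×25×450) = 445.5 kN/bolt; interior L_c = 78 − 30 = 48, R_n = 648 kN/bolt. φR_n = 0.75 × (2×445.5 + 6×648) = 3584.3 kN.
Block shear: shear path 2×[48+3×78] = 2×282 mm, A_gv = 14100, A_nv = 2×(282 − 3.5×32)×25 = 8500 mm²; tension across gage: (106 − 1×32)×25 = 1850 mm². R_n = min(0.6×450×8500, 0.6×345×14100) + 1.0×450×1850 = min(2295, 2918.7) + 832.5 = 3127.5 kN. φR_n = 0.75 × 3127.5 = 2345.6 kN.
Governing: min(1611.2, 3584.3, 2345.6) = 1611.2 kN → bolt shear.

1611.2 kN (bolt shear governs)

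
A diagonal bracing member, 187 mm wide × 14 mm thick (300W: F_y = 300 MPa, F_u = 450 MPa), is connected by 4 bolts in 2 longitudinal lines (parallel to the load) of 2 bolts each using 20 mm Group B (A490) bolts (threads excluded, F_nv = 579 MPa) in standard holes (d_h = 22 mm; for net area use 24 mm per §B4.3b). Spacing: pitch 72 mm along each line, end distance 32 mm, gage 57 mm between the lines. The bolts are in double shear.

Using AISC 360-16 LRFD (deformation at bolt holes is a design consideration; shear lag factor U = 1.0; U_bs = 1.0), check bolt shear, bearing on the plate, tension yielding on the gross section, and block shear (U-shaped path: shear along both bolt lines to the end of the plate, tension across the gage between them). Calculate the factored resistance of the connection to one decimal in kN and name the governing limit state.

541.5 kN (block shear governs)

Bolt shear: A_b = π(20)²/4 = 314.16 mm². φR_n = 0.75 × 579 × 314.16 × 4 × 2 = 1091.4 kN.
Bearing (14 mm plate, F_u = 450 MPa): end bolts L_c = 32 − 22/2 = 21, R_n = min(1.2×21×14×450, 2.4×20×14×450) = 158.76 kN/bolt; interior L_c = 72 − 22 = 50, R_n = 302.4 kN/bolt. φR_n = 0.75 × (2×158.76 + 2×302.4) = 691.7 kN.
Tension yield (gross): A_g = 187×14 = 2618 mm². φR_n = 0.90 × 300 × 2618 = 706.9 kN.
Block shear: shear path 2×[32+1×72] = 2×104 mm, A_gv = 2912, A_nv = 2×(104 − 1.5×24)×14 = 1904 mm²; tension across gage: (57 − 1×24)×14 = 462 mm². R_n = min(0.6×450×1904, 0.6×300×2912) + 1.0×450×462 = min(514.08, 524.16) + 207.9 = 721.98 kN. φR_n = 0.75 × 721.98 = 541.5 kN.
Governing: min(1091.4, 691.7, 706.9, 541.5) = 541.5 kN → block shear.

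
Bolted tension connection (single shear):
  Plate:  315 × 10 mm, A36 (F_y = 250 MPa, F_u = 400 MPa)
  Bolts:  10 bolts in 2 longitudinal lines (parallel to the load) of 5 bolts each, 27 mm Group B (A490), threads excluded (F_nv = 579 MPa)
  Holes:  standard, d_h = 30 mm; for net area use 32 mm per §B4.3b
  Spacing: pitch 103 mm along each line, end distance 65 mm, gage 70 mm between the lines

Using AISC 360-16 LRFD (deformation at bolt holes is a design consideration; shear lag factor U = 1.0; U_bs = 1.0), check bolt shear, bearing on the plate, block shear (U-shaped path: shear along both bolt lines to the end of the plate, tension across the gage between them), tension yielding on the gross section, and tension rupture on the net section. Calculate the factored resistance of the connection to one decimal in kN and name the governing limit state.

Bolt shear: A_b = π(27)²/4 = 572.56 mm². φR_n = 0.75 × 579 × 572.56 × 10 × 1 = 2486.3 kN.
Bearing (10 mm plate, F_u = 400 MPa): end bolts L_c = 65 − 30/2 = 50, R_n = min(1.2×50×10×400, 2.4×27×10×400) = 240 kN/bolt; interior L_c = 103 − 30 = 73, R_n = 259.2 kN/bolt. φR_n = 0.75 × (2×240 + 8×259.2) = 1915.2 kN.
Block shear: shear path 2×[65+4×103] = 2×477 mm, A_gv = 9540, A_nv = 2×(477 − 4.5×32)×10 = 6660 mm²; tension across gage: (70 − 1×32)×10 = 380 mm². R_n = min(0.6×400×6660, 0.6×250×9540) + 1.0×400×380 = min(1598.4, 1431) + 152 = 1583 kN. φR_n = 0.75 × 1583 = 1187.3 kN.
Tension yield (gross): A_g = 315×10 = 3150 mm². φR_n = 0.90 × 250 × 3150 = 708.8 kN.
Tension rupture (net): A_n = (315 − 2×32)×10 = 2510 mm² (U = 1.0, A_e = A_n). φR_n = 0.75 × 400 × 2510 = 753.0 kN.
Governing: min(2486.3, 1915.2, 1187.3, 708.8, 753.0) = 708.8 kN → gross-section yield.

708.8 kN (gross-section yield governs)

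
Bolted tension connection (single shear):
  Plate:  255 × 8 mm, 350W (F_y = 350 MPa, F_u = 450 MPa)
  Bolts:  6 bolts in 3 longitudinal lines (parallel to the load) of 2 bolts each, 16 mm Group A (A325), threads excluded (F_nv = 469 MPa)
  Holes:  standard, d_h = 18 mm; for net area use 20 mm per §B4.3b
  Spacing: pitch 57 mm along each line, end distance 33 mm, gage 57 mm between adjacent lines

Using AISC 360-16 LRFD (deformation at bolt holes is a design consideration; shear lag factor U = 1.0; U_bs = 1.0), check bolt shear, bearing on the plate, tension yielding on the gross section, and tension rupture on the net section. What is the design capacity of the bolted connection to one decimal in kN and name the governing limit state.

424.3 kN (bolt shear governs)

Bolt shear: A_b = π(16)²/4 = 201.06 mm². φR_n = 0.75 × 469 × 201.06 × 6 × 1 = 424.3 kN.
Bearing (8 mm plate, F_u = 450 MPa): end bolts L_c = 33 − 18/2 = 24, R_n = min(1.2×24×8×450, 2.4×16×8×450) = 103.68 kN/bolt; interior L_c = 57 − 18 = 39, R_n = 138.24 kN/bolt. φR_n = 0.75 × (3×103.68 + 3×138.24) = 544.3 kN.
Tension yield (gross): A_g = 255×8 = 2040 mm². φR_n = 0.90 × 350 × 2040 = 642.6 kN.
Tension rupture (net): A_n = (255 − 3×20)×8 = 1560 mm² (U = 1.0, A_e = A_n). φR_n = 0.75 × 450 × 1560 = 526.5 kN.
Governing: min(424.3, 544.3, 642.6, 526.5) = 424.3 kN → bolt shear.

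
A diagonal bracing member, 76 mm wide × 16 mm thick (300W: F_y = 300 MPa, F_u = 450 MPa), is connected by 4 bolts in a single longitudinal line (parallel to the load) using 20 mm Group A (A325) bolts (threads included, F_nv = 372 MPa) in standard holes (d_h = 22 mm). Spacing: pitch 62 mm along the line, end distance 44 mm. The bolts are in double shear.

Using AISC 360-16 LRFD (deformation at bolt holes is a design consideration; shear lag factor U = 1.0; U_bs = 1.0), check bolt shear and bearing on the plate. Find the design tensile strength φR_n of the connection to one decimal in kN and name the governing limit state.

Bolt shear: A_b = π(20)²/4 = 314.16 mm². φR_n = 0.75 × 372 × 314.16 × 4 × 2 = 701.2 kN.
Bearing (16 mm plate, F_u = 450 MPa): end bolts L_c = 44 − 22/2 = 33, R_n = min(1.2×33×16×450, 2.4×20×16×450) = 285.12 kN/bolt; interior L_c = 62 − 22 = 40, R_n = 345.6 kN/bolt. φR_n = 0.75 × (1×285.12 + 3×345.6) = 991.4 kN.
Governing: min(701.2, 991.4) = 701.2 kN → bolt shear.

701.2 kN (bolt shear governs)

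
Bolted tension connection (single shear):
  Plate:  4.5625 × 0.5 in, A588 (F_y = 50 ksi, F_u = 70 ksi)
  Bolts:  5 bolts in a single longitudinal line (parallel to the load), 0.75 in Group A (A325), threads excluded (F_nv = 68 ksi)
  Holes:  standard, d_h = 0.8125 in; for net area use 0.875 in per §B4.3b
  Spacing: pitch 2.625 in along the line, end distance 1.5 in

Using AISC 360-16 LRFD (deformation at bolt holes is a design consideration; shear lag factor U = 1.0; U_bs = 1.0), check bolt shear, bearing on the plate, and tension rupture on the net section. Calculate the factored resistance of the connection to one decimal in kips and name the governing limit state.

96.8 kips (net-section rupture governs)

Bolt shear: A_b = π(0.75)²/4 = 0.44179 in². φR_n = 0.75 × 68 × 0.44179 × 5 × 1 = 112.7 kips.
Bearing (0.5 in plate, F_u = 70 ksi): end bolts L_c = 1.5 − 0.8125/2 = 1.09375, R_n = min(1.2×1.09375×0.5×70, 2.4×0.75×0.5×70) = 45.938 kips/bolt; interior L_c = 2.625 − 0.8125 = 1.8125, R_n = 63 kips/bolt. φR_n = 0.75 × (1×45.938 + 4×63) = 223.5 kips.
Tension rupture (net): A_n = (4.5625 − 1×0.875)×0.5 = 1.8438 in² (U = 1.0, A_e = A_n). φR_n = 0.75 × 70 × 1.8438 = 96.8 kips.
Governing: min(112.7, 223.5, 96.8) = 96.8 kips → net-section rupture.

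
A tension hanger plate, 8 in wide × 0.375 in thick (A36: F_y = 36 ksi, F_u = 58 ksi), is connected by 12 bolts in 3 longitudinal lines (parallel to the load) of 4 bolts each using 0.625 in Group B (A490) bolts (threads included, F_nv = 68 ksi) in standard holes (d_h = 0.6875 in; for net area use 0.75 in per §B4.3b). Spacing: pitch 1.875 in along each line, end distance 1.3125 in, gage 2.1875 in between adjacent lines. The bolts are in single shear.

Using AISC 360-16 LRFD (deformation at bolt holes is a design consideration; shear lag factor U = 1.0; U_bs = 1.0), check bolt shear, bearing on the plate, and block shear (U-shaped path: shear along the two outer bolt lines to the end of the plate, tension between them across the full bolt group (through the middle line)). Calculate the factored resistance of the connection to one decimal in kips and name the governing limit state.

131.2 kips (block shear governs)

Bolt shear: A_b = π(0.625)²/4 = 0.3068 in². φR_n = 0.75 × 68 × 0.3068 × 12 × 1 = 187.8 kips.
Bearing (0.375 in plate, F_u = 58 ksi): end bolts L_c = 1.3125 − 0.6875/2 = 0.96875, R_n = min(1.2×0.96875×0.375×58, 2.4×0.625×0.375×58) = 25.284 kips/bolt; interior L_c = 1.875 − 0.6875 = 1.1875, R_n = 30.994 kips/bolt. φR_n = 0.75 × (3×25.284 + 9×30.994) = 266.1 kips.
Block shear: shear path 2×[1.3125+3×1.875] = 2×6.9375 in, A_gv = 5.2031, A_nv = 2×(6.9375 − 3.5×0.75)×0.375 = 3.2344 in²; tension across gage: (4.375 − 2×0.75)×0.375 = 1.0781 in². R_n = min(0.6×58×3.2344, 0.6×36×5.2031) + 1.0×58×1.0781 = min(112.56, 112.39) + 62.53 = 174.92 kips. φR_n = 0.75 × 174.92 = 131.2 kips.
Governing: min(187.8, 266.1, 131.2) = 131.2 kips → block shear.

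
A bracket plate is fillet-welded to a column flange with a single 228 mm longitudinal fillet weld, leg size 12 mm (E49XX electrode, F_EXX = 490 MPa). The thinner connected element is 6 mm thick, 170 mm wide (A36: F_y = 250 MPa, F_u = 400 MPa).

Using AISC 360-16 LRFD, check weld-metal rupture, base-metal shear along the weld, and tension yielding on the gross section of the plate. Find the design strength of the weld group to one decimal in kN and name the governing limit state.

Weld metal: throat = 0.707×12 = 8.484 mm, L = 228 mm. φR_n = 0.75 × 0.6 × 490 × 8.484 × 228 = 426.5 kN.
Base metal shear (6 mm plate): yield φR_n = 1.0×0.6×250×6×228 = 205.2 kN; rupture φR_n = 0.75×0.6×400×6×228 = 246.2 kN; take 205.2 kN (yield).
Tension yield (gross): A_g = 170×6 = 1020 mm². φR_n = 0.90 × 250 × 1020 = 229.5 kN.
Governing: min(426.5, 205.2, 229.5) = 205.2 kN → base-metal shear.

205.2 kN (base-metal shear governs)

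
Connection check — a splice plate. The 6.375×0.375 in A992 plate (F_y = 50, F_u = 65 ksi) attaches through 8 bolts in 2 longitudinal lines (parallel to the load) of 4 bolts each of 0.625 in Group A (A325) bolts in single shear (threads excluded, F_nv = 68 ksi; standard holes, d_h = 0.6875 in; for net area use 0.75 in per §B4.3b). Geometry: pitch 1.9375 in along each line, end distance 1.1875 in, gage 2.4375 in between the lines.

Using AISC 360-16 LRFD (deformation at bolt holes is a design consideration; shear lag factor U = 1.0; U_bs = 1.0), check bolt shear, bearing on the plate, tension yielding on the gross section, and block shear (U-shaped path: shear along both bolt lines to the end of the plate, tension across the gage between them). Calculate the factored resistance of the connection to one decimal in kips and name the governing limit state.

Bolt shear: A_b = π(0.625)²/4 = 0.3068 in². φR_n = 0.75 × 68 × 0.3068 × 8 × 1 = 125.2 kips.
Bearing (0.375 in plate, F_u = 65 ksi): end bolts L_c = 1.1875 − 0.6875/2 = 0.84375, R_n = min(1.2×0.84375×0.375×65, 2.4×0.625×0.375×65) = 24.68 kips/bolt; interior L_c = 1.9375 − 0.6875 = 1.25, R_n = 36.563 kips/bolt. φR_n = 0.75 × (2×24.68 + 6×36.563) = 201.6 kips.
Tension yield (gross): A_g = 6.375×0.375 = 2.3906 in². φR_n = 0.90 × 50 × 2.3906 = 107.6 kips.
Block shear: shear path 2×[1.1875+3×1.9375] = 2×7 in, A_gv = 5.25, A_nv = 2×(7 − 3.5×0.75)×0.375 = 3.2813 in²; tension across gage: (2.4375 − 1×0.75)×0.375 = 0.63281 in². R_n = min(0.6×65×3.2813, 0.6×50×5.25) + 1.0×65×0.63281 = min(127.97, 157.5) + 41.133 = 169.1 kips. φR_n = 0.75 × 169.1 = 126.8 kips.
Governing: min(125.2, 201.6, 107.6, 126.8) = 107.6 kips → gross-section yield.

107.6 kips (gross-section yield governs)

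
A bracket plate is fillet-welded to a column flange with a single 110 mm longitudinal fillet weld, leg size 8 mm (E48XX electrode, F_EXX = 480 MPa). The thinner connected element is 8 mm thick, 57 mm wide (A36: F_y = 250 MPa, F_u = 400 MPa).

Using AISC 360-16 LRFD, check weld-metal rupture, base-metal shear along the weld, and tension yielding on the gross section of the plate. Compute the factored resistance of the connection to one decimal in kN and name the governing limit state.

102.6 kN (gross-section yield governs)

Weld metal: throat = 0.707×8 = 5.656 mm, L = 110 mm. φR_n = 0.75 × 0.6 × 480 × 5.656 × 110 = 134.4 kN.
Base metal shear (8 mm plate): yield φR_n = 1.0×0.6×250×8×110 = 132.0 kN; rupture φR_n = 0.75×0.6×400×8×110 = 158.4 kN; take 132.0 kN (yield).
Tension yield (gross): A_g = 57×8 = 456 mm². φR_n = 0.90 × 250 × 456 = 102.6 kN.
Governing: min(134.4, 132.0, 102.6) = 102.6 kN → gross-section yield.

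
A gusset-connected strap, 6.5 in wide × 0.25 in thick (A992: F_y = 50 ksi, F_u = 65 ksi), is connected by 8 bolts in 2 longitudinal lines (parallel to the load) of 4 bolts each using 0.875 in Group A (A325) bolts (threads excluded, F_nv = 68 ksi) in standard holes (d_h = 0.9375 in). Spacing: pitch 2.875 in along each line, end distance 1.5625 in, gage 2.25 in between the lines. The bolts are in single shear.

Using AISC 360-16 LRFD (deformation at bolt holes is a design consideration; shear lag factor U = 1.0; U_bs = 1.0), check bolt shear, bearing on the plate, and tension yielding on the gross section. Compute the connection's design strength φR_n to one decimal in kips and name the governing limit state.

73.1 kips (gross-section yield governs)

Bolt shear: A_b = π(0.875)²/4 = 0.60132 in². φR_n = 0.75 × 68 × 0.60132 × 8 × 1 = 245.3 kips.
Bearing (0.25 in plate, F_u = 65 ksi): end bolts L_c = 1.5625 − 0.9375/2 = 1.09375, R_n = min(1.2×1.09375×0.25×65, 2.4×0.875×0.25×65) = 21.328 kips/bolt; interior L_c = 2.875 − 0.9375 = 1.9375, R_n = 34.125 kips/bolt. φR_n = 0.75 × (2×21.328 + 6×34.125) = 185.6 kips.
Tension yield (gross): A_g = 6.5×0.25 = 1.625 in². φR_n = 0.90 × 50 × 1.625 = 73.1 kips.
Governing: min(245.3, 185.6, 73.1) = 73.1 kips → gross-section yield.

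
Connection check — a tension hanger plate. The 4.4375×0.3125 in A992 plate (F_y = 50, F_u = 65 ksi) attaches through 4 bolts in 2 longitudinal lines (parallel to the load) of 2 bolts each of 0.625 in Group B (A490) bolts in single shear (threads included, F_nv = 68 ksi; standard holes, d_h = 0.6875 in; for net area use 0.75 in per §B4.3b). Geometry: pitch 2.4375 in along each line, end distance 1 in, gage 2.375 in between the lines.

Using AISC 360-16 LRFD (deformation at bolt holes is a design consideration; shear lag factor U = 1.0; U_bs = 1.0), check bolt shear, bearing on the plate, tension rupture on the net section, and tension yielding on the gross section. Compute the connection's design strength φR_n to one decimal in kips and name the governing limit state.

Bolt shear: A_b = π(0.625)²/4 = 0.3068 in². φR_n = 0.75 × 68 × 0.3068 × 4 × 1 = 62.6 kips.
Bearing (0.3125 in plate, F_u = 65 ksi): end bolts L_c = 1 − 0.6875/2 = 0.65625, R_n = min(1.2×0.65625×0.3125×65, 2.4×0.625×0.3125×65) = 15.996 kips/bolt; interior L_c = 2.4375 − 0.6875 = 1.75, R_n = 30.469 kips/bolt. φR_n = 0.75 × (2×15.996 + 2×30.469) = 69.7 kips.
Tension rupture (net): A_n = (4.4375 − 2×0.75)×0.3125 = 0.91797 in² (U = 1.0, A_e = A_n). φR_n = 0.75 × 65 × 0.91797 = 44.8 kips.
Tension yield (gross): A_g = 4.4375×0.3125 = 1.3867 in². φR_n = 0.90 × 50 × 1.3867 = 62.4 kips.
Governing: min(62.6, 69.7, 44.8, 62.4) = 44.8 kips → net-section rupture.

44.8 kips (net-section rupture governs)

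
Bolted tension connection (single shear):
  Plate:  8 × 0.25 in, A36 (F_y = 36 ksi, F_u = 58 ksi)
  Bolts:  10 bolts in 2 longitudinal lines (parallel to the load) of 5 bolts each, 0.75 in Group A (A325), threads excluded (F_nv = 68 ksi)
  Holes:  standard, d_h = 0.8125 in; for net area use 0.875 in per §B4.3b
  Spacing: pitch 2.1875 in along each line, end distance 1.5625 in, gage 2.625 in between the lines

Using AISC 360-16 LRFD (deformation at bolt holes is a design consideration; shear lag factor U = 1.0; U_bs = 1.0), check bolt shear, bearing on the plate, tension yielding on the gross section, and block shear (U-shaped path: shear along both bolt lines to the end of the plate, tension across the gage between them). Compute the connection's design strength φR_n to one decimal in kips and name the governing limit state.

64.8 kips (gross-section yield governs)

Bolt shear: A_b = π(0.75)²/4 = 0.44179 in². φR_n = 0.75 × 68 × 0.44179 × 10 × 1 = 225.3 kips.
Bearing (0.25 in plate, F_u = 58 ksi): end bolts L_c = 1.5625 − 0.8125/2 = 1.15625, R_n = min(1.2×1.15625×0.25×58, 2.4×0.75×0.25×58) = 20.119 kips/bolt; interior L_c = 2.1875 − 0.8125 = 1.375, R_n = 23.925 kips/bolt. φR_n = 0.75 × (2×20.119 + 8×23.925) = 173.7 kips.
Tension yield (gross): A_g = 8×0.25 = 2 in². φR_n = 0.90 × 36 × 2 = 64.8 kips.
Block shear: shear path 2×[1.5625+4×2.1875] = 2×10.3125 in, A_gv = 5.1563, A_nv = 2×(10.3125 − 4.5×0.875)×0.25 = 3.1875 in²; tension across gage: (2.625 − 1×0.875)×0.25 = 0.4375 in². R_n = min(0.6×58×3.1875, 0.6×36×5.1563) + 1.0×58×0.4375 = min(110.93, 111.38) + 25.375 = 136.31 kips. φR_n = 0.75 × 136.31 = 102.2 kips.
Governing: min(225.3, 173.7, 64.8, 102.2) = 64.8 kips → gross-section yield.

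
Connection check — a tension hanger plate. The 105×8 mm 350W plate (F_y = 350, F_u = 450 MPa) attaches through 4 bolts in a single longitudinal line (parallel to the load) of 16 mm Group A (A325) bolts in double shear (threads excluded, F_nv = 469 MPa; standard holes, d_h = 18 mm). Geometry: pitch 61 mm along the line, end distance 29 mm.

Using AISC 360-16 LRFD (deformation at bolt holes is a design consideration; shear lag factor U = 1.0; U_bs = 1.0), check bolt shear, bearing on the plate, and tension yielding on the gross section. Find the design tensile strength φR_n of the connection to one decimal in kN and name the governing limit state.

264.6 kN (gross-section yield governs)

Bolt shear: A_b = π(16)²/4 = 201.06 mm². φR_n = 0.75 × 469 × 201.06 × 4 × 2 = 565.8 kN.
Bearing (8 mm plate, F_u = 450 MPa): end bolts L_c = 29 − 18/2 = 20, R_n = min(1.2×20×8×450, 2.4×16×8×450) = 86.4 kN/bolt; interior L_c = 61 − 18 = 43, R_n = 138.24 kN/bolt. φR_n = 0.75 × (1×86.4 + 3×138.24) = 375.8 kN.
Tension yield (gross): A_g = 105×8 = 840 mm². φR_n = 0.90 × 350 × 840 = 264.6 kN.
Governing: min(565.8, 375.8, 264.6) = 264.6 kN → gross-section yield.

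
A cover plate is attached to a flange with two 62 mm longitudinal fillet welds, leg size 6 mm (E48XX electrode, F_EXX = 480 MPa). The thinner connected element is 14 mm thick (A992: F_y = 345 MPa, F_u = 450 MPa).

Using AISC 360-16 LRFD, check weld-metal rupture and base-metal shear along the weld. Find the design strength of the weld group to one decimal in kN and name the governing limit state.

Weld metal: throat = 0.707×6 = 4.242 mm, L = 2×62 = 124 mm. φR_n = 0.75 × 0.6 × 480 × 4.242 × 124 = 113.6 kN.
Base metal shear (14 mm plate): yield φR_n = 1.0×0.6×345×14×124 = 359.4 kN; rupture φR_n = 0.75×0.6×450×14×124 = 351.5 kN; take 351.5 kN (rupture).
Governing: min(113.6, 351.5) = 113.6 kN → weld metal.

113.6 kN (weld metal governs)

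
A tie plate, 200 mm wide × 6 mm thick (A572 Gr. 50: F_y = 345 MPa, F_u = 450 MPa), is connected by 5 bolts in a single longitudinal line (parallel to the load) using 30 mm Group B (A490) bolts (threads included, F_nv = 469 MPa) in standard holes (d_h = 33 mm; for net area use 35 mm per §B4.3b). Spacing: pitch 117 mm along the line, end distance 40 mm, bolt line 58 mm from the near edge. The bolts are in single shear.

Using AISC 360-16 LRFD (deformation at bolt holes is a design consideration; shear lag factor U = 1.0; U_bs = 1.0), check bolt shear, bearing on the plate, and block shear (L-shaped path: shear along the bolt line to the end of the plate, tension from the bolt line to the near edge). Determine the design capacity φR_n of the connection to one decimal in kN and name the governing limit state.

507.9 kN (block shear governs)

Bolt shear: A_b = π(30)²/4 = 706.86 mm². φR_n = 0.75 × 469 × 706.86 × 5 × 1 = 1243.2 kN.
Bearing (6 mm plate, F_u = 450 MPa): end bolts L_c = 40 − 33/2 = 23.5, R_n = min(1.2×23.5×6×450, 2.4×30×6×450) = 76.14 kN/bolt; interior L_c = 117 − 33 = 84, R_n = 194.4 kN/bolt. φR_n = 0.75 × (1×76.14 + 4×194.4) = 640.3 kN.
Block shear: shear path 1×[40+4×117] = 1×508 mm, A_gv = 3048, A_nv = 1×(508 − 4.5×35)×6 = 2103 mm²; tension to near edge: (58 − 0.5×35)×6 = 243 mm². R_n = min(0.6×450×2103, 0.6×345×3048) + 1.0×450×243 = min(567.81, 630.94) + 109.35 = 677.16 kN. φR_n = 0.75 × 677.16 = 507.9 kN.
Governing: min(1243.2, 640.3, 507.9) = 507.9 kN → block shear.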